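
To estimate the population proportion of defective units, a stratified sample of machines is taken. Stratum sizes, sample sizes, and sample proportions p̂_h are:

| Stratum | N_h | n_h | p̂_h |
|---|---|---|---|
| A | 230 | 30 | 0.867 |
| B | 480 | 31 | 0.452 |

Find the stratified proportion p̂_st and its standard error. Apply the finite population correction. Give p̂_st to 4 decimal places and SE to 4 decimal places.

N = 710; stratum weights W_h = N_h/N.
p̂_st = Σ W_h p̂_h = (230·0.867 + 480·0.452)/710 = 0.58644
V̂(p̂_st) = Σ W_h² (1 − n_h/N_h) p̂_h(1−p̂_h)/(n_h−1):
  stratum A: (230/710)²·(1 − 30/230)·0.867·0.133/29 = 0.000362839
  stratum B: (480/710)²·(1 − 31/480)·0.452·0.548/30 = 0.00352995
V̂(p̂_st) = 0.00389279; SE = √V̂ = 0.0623922

p̂_st ≈ 0.5864, SE ≈ 0.0624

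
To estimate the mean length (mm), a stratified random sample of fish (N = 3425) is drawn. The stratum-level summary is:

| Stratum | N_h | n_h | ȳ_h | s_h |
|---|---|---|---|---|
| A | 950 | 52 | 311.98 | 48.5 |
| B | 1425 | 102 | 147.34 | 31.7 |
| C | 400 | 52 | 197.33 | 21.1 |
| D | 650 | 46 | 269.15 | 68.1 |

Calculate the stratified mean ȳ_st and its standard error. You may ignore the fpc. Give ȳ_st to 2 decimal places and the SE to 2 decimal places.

ȳ_st = Σ W_h ȳ_h = (950·311.98 + 1425·147.34 + 400·197.33 + 650·269.15)/3425 = 221.96204
V̂(ȳ_st) = Σ W_h² s_h²/n_h, with W_h = N_h/N and N = 3425:
  stratum A: (950/3425)²·48.5²/52 = 3.48022
  stratum B: (1425/3425)²·31.7²/102 = 1.7054
  stratum C: (400/3425)²·21.1²/52 = 0.116778
  stratum D: (650/3425)²·68.1²/46 = 3.63113
V̂(ȳ_st) = 8.93353
SE(ȳ_st) = √8.93353 = 2.9889

ȳ_st ≈ 221.96, SE ≈ 2.99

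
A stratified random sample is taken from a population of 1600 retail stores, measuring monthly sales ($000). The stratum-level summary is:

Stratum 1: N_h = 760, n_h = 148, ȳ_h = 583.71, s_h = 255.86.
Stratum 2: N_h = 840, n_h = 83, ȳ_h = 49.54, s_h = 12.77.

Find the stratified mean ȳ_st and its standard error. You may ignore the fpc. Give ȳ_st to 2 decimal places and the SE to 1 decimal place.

ȳ_st = Σ W_h ȳ_h = (760·583.71 + 840·49.54)/1600 = 303.27075
V̂(ȳ_st) = Σ W_h² s_h²/n_h, with W_h = N_h/N and N = 1600:
  stratum 1: (760/1600)²·255.86²/148 = 99.7999
  stratum 2: (840/1600)²·12.77²/83 = 0.54153
V̂(ȳ_st) = 100.341
SE(ȳ_st) = √100.341 = 10.0171

ȳ_st ≈ 303.27, SE ≈ 10.0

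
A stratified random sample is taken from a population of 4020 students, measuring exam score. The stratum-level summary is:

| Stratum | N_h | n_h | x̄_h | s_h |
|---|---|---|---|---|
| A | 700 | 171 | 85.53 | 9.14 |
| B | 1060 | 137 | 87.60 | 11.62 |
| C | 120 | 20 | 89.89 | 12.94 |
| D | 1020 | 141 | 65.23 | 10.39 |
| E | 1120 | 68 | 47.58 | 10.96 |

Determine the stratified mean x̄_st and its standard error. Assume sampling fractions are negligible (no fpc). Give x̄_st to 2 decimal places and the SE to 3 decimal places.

x̄_st = Σ W_h x̄_h = (700·85.53 + 1060·87.60 + 120·89.89 + 1020·65.23 + 1120·47.58)/4020 = 70.48209
V̂(x̄_st) = Σ W_h² s_h²/n_h, with W_h = N_h/N and N = 4020:
  stratum A: (700/4020)²·9.14²/171 = 0.0148129
  stratum B: (1060/4020)²·11.62²/137 = 0.0685254
  stratum C: (120/4020)²·12.94²/20 = 0.00746017
  stratum D: (1020/4020)²·10.39²/141 = 0.0492902
  stratum E: (1120/4020)²·10.96²/68 = 0.137119
V̂(x̄_st) = 0.277207
SE(x̄_st) = √0.277207 = 0.526505

x̄_st ≈ 70.48, SE ≈ 0.527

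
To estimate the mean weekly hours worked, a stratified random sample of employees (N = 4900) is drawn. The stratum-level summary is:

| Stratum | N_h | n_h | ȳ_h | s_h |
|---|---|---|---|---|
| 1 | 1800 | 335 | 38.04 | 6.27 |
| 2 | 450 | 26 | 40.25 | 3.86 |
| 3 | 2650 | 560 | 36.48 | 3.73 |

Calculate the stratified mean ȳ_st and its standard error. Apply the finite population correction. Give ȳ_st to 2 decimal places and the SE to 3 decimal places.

ȳ_st ≈ 37.40, SE ≈ 0.152

ȳ_st = Σ W_h ȳ_h = (1800·38.04 + 450·40.25 + 2650·36.48)/4900 = 37.39929
V̂(ȳ_st) = Σ W_h² (1 − n_h/N_h) s_h²/n_h, with W_h = N_h/N and N = 4900:
  stratum 1: (1800/4900)²·(1 − 335/1800)·6.27²/335 = 0.0128887
  stratum 2: (450/4900)²·(1 − 26/450)·3.86²/26 = 0.00455394
  stratum 3: (2650/4900)²·(1 − 560/2650)·3.73²/560 = 0.00573099
V̂(ȳ_st) = 0.0231736
SE(ȳ_st) = √0.0231736 = 0.152229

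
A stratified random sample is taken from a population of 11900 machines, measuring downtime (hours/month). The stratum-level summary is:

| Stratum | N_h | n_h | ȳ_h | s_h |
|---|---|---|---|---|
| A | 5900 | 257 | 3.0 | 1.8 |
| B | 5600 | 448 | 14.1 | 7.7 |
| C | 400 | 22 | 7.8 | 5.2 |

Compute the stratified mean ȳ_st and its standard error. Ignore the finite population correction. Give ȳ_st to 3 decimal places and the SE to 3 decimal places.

ȳ_st = Σ W_h ȳ_h = (5900·3.0 + 5600·14.1 + 400·7.8)/11900 = 8.38487
V̂(ȳ_st) = Σ W_h² s_h²/n_h, with W_h = N_h/N and N = 11900:
  stratum A: (5900/11900)²·1.8²/257 = 0.003099
  stratum B: (5600/11900)²·7.7²/448 = 0.029308
  stratum C: (400/11900)²·5.2²/22 = 0.00138871
V̂(ȳ_st) = 0.0337957
SE(ȳ_st) = √0.0337957 = 0.183836

ȳ_st ≈ 8.385, SE ≈ 0.184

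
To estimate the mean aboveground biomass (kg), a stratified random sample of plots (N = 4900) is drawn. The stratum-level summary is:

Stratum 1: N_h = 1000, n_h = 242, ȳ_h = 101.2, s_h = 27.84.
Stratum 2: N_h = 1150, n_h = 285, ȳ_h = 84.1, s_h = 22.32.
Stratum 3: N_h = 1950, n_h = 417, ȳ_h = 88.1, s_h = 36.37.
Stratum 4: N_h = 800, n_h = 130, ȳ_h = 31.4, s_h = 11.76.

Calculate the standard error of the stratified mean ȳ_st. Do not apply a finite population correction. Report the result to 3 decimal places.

V̂(ȳ_st) = Σ W_h² s_h²/n_h, with W_h = N_h/N and N = 4900:
  stratum 1: (1000/4900)²·27.84²/242 = 0.133392
  stratum 2: (1150/4900)²·22.32²/285 = 0.0962824
  stratum 3: (1950/4900)²·36.37²/417 = 0.502375
  stratum 4: (800/4900)²·11.76²/130 = 0.0283569
V̂(ȳ_st) = 0.760406
SE(ȳ_st) = √0.760406 = 0.872013

SE(ȳ_st) ≈ 0.872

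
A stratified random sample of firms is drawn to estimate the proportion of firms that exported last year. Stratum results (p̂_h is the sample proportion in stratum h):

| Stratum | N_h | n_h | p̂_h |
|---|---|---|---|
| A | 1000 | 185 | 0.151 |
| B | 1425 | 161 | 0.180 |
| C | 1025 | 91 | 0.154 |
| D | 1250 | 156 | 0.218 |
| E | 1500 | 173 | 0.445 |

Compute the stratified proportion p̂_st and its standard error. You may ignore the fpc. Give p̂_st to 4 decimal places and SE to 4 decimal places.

p̂_st ≈ 0.2428, SE ≈ 0.0153

N = 6200; stratum weights W_h = N_h/N.
p̂_st = Σ W_h p̂_h = (1000·0.151 + 1425·0.180 + 1025·0.154 + 1250·0.218 + 1500·0.445)/6200 = 0.24280
V̂(p̂_st) = Σ W_h² p̂_h(1−p̂_h)/(n_h−1):
  stratum A: (1000/6200)²·0.151·0.849/184 = 1.81252e-05
  stratum B: (1425/6200)²·0.180·0.820/160 = 4.87318e-05
  stratum C: (1025/6200)²·0.154·0.846/90 = 3.95652e-05
  stratum D: (1250/6200)²·0.218·0.782/155 = 4.47062e-05
  stratum E: (1500/6200)²·0.445·0.555/172 = 8.40473e-05
V̂(p̂_st) = 0.000235176; SE = √V̂ = 0.0153354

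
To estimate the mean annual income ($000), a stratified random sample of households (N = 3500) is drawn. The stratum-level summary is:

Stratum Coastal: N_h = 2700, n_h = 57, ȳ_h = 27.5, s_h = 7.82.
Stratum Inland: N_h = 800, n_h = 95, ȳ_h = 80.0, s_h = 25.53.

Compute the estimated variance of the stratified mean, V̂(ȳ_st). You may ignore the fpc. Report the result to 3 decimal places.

V̂(ȳ_st) ≈ 0.997

V̂(ȳ_st) = Σ W_h² s_h²/n_h, with W_h = N_h/N and N = 3500:
  stratum Coastal: (2700/3500)²·7.82²/57 = 0.638455
  stratum Inland: (800/3500)²·25.53²/95 = 0.358444
V̂(ȳ_st) = 0.996899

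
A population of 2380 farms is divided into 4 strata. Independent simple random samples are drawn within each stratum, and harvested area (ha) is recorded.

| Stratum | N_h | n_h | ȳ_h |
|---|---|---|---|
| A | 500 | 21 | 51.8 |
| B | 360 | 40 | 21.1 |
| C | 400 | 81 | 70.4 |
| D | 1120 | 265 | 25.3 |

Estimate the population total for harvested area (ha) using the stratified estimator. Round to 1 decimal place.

τ̂_st ≈ 89992.0

τ̂_st = Σ N_h ȳ_h = 500·51.8 + 360·21.1 + 400·70.4 + 1120·25.3 = 89992.0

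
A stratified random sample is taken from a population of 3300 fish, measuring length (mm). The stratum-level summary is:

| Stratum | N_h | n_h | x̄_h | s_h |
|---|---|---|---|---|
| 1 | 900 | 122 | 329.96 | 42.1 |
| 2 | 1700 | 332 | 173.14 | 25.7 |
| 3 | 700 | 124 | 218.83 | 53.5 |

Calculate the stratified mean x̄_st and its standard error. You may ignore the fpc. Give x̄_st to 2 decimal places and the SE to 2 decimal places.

x̄_st ≈ 225.60, SE ≈ 1.63

x̄_st = Σ W_h x̄_h = (900·329.96 + 1700·173.14 + 700·218.83)/3300 = 225.60091
V̂(x̄_st) = Σ W_h² s_h²/n_h, with W_h = N_h/N and N = 3300:
  stratum 1: (900/3300)²·42.1²/122 = 1.08059
  stratum 2: (1700/3300)²·25.7²/332 = 0.527956
  stratum 3: (700/3300)²·53.5²/124 = 1.03861
V̂(x̄_st) = 2.64716
SE(x̄_st) = √2.64716 = 1.62701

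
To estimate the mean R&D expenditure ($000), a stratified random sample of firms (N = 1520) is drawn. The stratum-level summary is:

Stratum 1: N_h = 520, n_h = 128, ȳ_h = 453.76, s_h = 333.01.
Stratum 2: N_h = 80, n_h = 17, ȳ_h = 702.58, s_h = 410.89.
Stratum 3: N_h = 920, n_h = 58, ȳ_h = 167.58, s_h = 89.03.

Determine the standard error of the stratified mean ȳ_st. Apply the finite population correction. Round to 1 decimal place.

V̂(ȳ_st) = Σ W_h² (1 − n_h/N_h) s_h²/n_h, with W_h = N_h/N and N = 1520:
  stratum 1: (520/1520)²·(1 − 128/520)·333.01²/128 = 76.4376
  stratum 2: (80/1520)²·(1 − 17/80)·410.89²/17 = 21.6643
  stratum 3: (920/1520)²·(1 − 58/920)·89.03²/58 = 46.9086
V̂(ȳ_st) = 145.011
SE(ȳ_st) = √145.011 = 12.042

SE(ȳ_st) ≈ 12.0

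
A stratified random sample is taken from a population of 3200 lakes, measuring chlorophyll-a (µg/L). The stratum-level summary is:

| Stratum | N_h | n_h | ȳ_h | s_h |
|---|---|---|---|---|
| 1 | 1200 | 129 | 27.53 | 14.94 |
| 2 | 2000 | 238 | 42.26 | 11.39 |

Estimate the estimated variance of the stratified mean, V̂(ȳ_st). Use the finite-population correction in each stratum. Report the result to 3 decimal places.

V̂(ȳ_st) ≈ 0.405

V̂(ȳ_st) = Σ W_h² (1 − n_h/N_h) s_h²/n_h, with W_h = N_h/N and N = 3200:
  stratum 1: (1200/3200)²·(1 − 129/1200)·14.94²/129 = 0.217161
  stratum 2: (2000/3200)²·(1 − 238/2000)·11.39²/238 = 0.187589
V̂(ȳ_st) = 0.40475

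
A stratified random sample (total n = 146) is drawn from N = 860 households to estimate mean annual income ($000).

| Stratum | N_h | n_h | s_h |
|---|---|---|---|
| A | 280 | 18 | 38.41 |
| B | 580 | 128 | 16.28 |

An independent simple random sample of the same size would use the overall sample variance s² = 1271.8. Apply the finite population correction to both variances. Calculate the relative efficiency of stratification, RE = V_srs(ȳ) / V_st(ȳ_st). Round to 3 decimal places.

V̂(ȳ_st) = Σ W_h² (1 − n_h/N_h) s_h²/n_h, with W_h = N_h/N and N = 860:
  stratum A: (280/860)²·(1 − 18/280)·38.41²/18 = 8.12978
  stratum B: (580/860)²·(1 − 128/580)·16.28²/128 = 0.733953
V_st = 8.86373
V_srs = (1 − 146/860)·1271.8/146 = 7.23212
Relative efficiency = V_srs / V_st = 7.23212/8.86373 = 0.8159

RE ≈ 0.816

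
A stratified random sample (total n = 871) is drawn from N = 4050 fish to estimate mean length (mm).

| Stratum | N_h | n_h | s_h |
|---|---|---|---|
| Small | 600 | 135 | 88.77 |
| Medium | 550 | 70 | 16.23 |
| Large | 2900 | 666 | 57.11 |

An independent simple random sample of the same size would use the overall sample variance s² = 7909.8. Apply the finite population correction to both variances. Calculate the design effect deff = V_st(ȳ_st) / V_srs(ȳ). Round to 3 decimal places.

deff ≈ 0.419

V̂(ȳ_st) = Σ W_h² (1 − n_h/N_h) s_h²/n_h, with W_h = N_h/N and N = 4050:
  stratum Small: (600/4050)²·(1 − 135/600)·88.77²/135 = 0.992871
  stratum Medium: (550/4050)²·(1 − 70/550)·16.23²/70 = 0.0605666
  stratum Large: (2900/4050)²·(1 − 666/2900)·57.11²/666 = 1.93429
V_st = 2.98773
V_srs = (1 − 871/4050)·7909.8/871 = 7.12825
deff = V_st / V_srs = 2.98773/7.12825 = 0.4191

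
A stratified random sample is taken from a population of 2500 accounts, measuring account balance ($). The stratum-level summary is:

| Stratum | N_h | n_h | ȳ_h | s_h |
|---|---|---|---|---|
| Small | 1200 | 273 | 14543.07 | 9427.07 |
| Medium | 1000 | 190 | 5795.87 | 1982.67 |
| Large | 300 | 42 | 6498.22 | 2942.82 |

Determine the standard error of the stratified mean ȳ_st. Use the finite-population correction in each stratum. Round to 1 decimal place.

V̂(ȳ_st) = Σ W_h² (1 − n_h/N_h) s_h²/n_h, with W_h = N_h/N and N = 2500:
  stratum Small: (1200/2500)²·(1 − 273/1200)·9427.07²/273 = 57939.1
  stratum Medium: (1000/2500)²·(1 − 190/1000)·1982.67²/190 = 2681.34
  stratum Large: (300/2500)²·(1 − 42/300)·2942.82²/42 = 2553.52
V̂(ȳ_st) = 63174
SE(ȳ_st) = √63174 = 251.344

SE(ȳ_st) ≈ 251.3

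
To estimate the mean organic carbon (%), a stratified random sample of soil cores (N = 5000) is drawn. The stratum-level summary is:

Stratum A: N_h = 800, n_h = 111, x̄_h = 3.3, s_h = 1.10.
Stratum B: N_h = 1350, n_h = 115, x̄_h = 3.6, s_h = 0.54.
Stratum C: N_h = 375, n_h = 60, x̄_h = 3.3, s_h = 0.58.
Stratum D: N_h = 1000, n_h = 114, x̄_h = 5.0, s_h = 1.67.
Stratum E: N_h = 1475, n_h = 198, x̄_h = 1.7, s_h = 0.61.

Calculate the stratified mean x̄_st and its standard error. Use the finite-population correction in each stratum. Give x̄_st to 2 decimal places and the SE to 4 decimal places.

x̄_st ≈ 3.25, SE ≈ 0.0380

x̄_st = Σ W_h x̄_h = (800·3.3 + 1350·3.6 + 375·3.3 + 1000·5.0 + 1475·1.7)/5000 = 3.24900
V̂(x̄_st) = Σ W_h² (1 − n_h/N_h) s_h²/n_h, with W_h = N_h/N and N = 5000:
  stratum A: (800/5000)²·(1 − 111/800)·1.10²/111 = 0.000240343
  stratum B: (1350/5000)²·(1 − 115/1350)·0.54²/115 = 0.000169103
  stratum C: (375/5000)²·(1 − 60/375)·0.58²/60 = 2.64915e-05
  stratum D: (1000/5000)²·(1 − 114/1000)·1.67²/114 = 0.000867005
  stratum E: (1475/5000)²·(1 − 198/1475)·0.61²/198 = 0.000141592
V̂(x̄_st) = 0.00144453
SE(x̄_st) = √0.00144453 = 0.038007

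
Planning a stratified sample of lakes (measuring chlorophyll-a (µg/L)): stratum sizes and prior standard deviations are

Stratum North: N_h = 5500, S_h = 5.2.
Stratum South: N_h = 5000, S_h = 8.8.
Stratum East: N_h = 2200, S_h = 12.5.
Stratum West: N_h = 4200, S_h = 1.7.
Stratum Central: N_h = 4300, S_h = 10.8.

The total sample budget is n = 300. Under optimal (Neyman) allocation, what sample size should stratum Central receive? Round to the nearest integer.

Neyman allocation: n_h = n · N_h S_h / Σ N_i S_i, with n = 300.
  stratum North: N_h·S_h = 5500·5.2 = 28600.00
  stratum South: N_h·S_h = 5000·8.8 = 44000.00
  stratum East: N_h·S_h = 2200·12.5 = 27500.00
  stratum West: N_h·S_h = 4200·1.7 = 7140.00
  stratum Central: N_h·S_h = 4300·10.8 = 46440.00
Σ N_h S_h = 153680.00
n for stratum Central = 300·46440.00/153680.00 = 90.656 → 91

91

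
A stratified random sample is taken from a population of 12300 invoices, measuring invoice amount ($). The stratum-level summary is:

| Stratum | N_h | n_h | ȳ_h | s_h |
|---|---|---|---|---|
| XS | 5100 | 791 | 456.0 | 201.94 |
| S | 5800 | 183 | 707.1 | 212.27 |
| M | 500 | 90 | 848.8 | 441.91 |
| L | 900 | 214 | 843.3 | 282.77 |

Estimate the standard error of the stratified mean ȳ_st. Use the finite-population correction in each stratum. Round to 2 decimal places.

V̂(ȳ_st) = Σ W_h² (1 − n_h/N_h) s_h²/n_h, with W_h = N_h/N and N = 12300:
  stratum XS: (5100/12300)²·(1 − 791/5100)·201.94²/791 = 7.48867
  stratum S: (5800/12300)²·(1 − 183/5800)·212.27²/183 = 53.0211
  stratum M: (500/12300)²·(1 − 90/500)·441.91²/90 = 2.94015
  stratum L: (900/12300)²·(1 − 214/900)·282.77²/214 = 1.52479
V̂(ȳ_st) = 64.9747
SE(ȳ_st) = √64.9747 = 8.06069

SE(ȳ_st) ≈ 8.06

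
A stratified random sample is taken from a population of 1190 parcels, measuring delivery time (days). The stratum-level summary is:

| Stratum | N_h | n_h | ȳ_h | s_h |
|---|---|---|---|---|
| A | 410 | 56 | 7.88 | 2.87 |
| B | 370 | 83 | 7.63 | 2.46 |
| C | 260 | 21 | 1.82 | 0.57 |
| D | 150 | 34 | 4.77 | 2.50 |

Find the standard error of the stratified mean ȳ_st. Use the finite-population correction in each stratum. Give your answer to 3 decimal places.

SE(ȳ_st) ≈ 0.153

V̂(ȳ_st) = Σ W_h² (1 − n_h/N_h) s_h²/n_h, with W_h = N_h/N and N = 1190:
  stratum A: (410/1190)²·(1 − 56/410)·2.87²/56 = 0.0150754
  stratum B: (370/1190)²·(1 − 83/370)·2.46²/83 = 0.00546741
  stratum C: (260/1190)²·(1 − 21/260)·0.57²/21 = 0.000678903
  stratum D: (150/1190)²·(1 − 34/150)·2.50²/34 = 0.00225869
V̂(ȳ_st) = 0.0234804
SE(ȳ_st) = √0.0234804 = 0.153233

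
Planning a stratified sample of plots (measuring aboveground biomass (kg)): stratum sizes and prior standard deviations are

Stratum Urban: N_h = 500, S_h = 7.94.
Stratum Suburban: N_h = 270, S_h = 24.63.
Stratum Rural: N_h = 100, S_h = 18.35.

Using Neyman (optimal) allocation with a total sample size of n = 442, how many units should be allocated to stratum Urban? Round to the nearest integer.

Neyman allocation: n_h = n · N_h S_h / Σ N_i S_i, with n = 442.
  stratum Urban: N_h·S_h = 500·7.94 = 3970.00
  stratum Suburban: N_h·S_h = 270·24.63 = 6650.10
  stratum Rural: N_h·S_h = 100·18.35 = 1835.00
Σ N_h S_h = 12455.10
n for stratum Urban = 442·3970.00/12455.10 = 140.885 → 141

141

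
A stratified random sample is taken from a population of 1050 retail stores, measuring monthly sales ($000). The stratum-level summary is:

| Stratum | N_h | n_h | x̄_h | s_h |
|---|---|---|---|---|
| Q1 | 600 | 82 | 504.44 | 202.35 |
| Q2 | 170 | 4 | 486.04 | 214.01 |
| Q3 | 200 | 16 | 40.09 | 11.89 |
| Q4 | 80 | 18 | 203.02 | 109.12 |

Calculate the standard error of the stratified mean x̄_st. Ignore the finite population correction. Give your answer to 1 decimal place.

SE(x̄_st) ≈ 21.6

V̂(x̄_st) = Σ W_h² s_h²/n_h, with W_h = N_h/N and N = 1050:
  stratum Q1: (600/1050)²·202.35²/82 = 163.048
  stratum Q2: (170/1050)²·214.01²/4 = 300.142
  stratum Q3: (200/1050)²·11.89²/16 = 0.320572
  stratum Q4: (80/1050)²·109.12²/18 = 3.84006
V̂(x̄_st) = 467.351
SE(x̄_st) = √467.351 = 21.6183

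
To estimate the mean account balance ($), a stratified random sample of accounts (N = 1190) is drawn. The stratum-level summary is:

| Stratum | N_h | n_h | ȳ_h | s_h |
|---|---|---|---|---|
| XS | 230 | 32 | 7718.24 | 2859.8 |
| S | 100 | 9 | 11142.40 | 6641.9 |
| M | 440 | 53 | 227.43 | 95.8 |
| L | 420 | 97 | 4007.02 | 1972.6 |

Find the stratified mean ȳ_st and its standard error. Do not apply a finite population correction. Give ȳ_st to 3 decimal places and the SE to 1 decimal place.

ȳ_st ≈ 3926.431, SE ≈ 221.8

ȳ_st = Σ W_h ȳ_h = (230·7718.24 + 100·11142.40 + 440·227.43 + 420·4007.02)/1190 = 3926.43092
V̂(ȳ_st) = Σ W_h² s_h²/n_h, with W_h = N_h/N and N = 1190:
  stratum XS: (230/1190)²·2859.8²/32 = 9547.36
  stratum S: (100/1190)²·6641.9²/9 = 34613.7
  stratum M: (440/1190)²·95.8²/53 = 23.6737
  stratum L: (420/1190)²·1972.6²/97 = 4997.02
V̂(ȳ_st) = 49181.8
SE(ȳ_st) = √49181.8 = 221.77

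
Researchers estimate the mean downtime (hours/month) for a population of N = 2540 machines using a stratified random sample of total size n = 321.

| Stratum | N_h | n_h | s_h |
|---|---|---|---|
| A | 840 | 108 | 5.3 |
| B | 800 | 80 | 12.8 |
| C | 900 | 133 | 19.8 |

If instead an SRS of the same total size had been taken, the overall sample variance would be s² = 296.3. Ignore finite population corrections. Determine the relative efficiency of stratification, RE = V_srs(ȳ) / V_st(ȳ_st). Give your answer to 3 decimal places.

RE ≈ 1.534

V̂(ȳ_st) = Σ W_h² s_h²/n_h, with W_h = N_h/N and N = 2540:
  stratum A: (840/2540)²·5.3²/108 = 0.0284459
  stratum B: (800/2540)²·12.8²/80 = 0.203162
  stratum C: (900/2540)²·19.8²/133 = 0.370081
V_st = 0.601688
V_srs = s²/n = 296.3/321 = 0.923053
Relative efficiency = V_srs / V_st = 0.923053/0.601688 = 1.5341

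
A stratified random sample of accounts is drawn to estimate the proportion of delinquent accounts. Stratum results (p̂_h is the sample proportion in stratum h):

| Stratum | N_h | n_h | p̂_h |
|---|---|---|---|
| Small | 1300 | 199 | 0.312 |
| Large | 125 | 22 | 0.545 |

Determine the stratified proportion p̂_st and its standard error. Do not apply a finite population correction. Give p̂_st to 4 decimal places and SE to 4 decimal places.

p̂_st ≈ 0.3324, SE ≈ 0.0315

N = 1425; stratum weights W_h = N_h/N.
p̂_st = Σ W_h p̂_h = (1300·0.312 + 125·0.545)/1425 = 0.33244
V̂(p̂_st) = Σ W_h² p̂_h(1−p̂_h)/(n_h−1):
  stratum Small: (1300/1425)²·0.312·0.688/198 = 0.000902266
  stratum Large: (125/1425)²·0.545·0.455/21 = 9.08613e-05
V̂(p̂_st) = 0.000993128; SE = √V̂ = 0.0315139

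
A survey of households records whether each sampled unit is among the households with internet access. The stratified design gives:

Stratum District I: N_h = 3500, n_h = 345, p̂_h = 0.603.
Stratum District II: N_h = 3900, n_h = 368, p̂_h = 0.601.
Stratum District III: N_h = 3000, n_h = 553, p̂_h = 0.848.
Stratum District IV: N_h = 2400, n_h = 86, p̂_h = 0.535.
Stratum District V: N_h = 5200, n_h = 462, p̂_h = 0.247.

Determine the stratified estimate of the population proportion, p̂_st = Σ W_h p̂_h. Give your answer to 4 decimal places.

p̂_st ≈ 0.5315

N = 18000; stratum weights W_h = N_h/N.
p̂_st = Σ W_h p̂_h = (3500·0.603 + 3900·0.601 + 3000·0.848 + 2400·0.535 + 5200·0.247)/18000 = 0.53149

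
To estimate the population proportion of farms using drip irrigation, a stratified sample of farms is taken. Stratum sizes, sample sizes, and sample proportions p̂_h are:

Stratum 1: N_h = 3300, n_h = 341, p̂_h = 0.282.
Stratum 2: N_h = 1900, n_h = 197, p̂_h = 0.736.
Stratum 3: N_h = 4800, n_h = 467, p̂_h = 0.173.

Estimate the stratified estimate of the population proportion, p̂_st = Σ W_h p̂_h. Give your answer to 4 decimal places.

N = 10000; stratum weights W_h = N_h/N.
p̂_st = Σ W_h p̂_h = (3300·0.282 + 1900·0.736 + 4800·0.173)/10000 = 0.31594

p̂_st ≈ 0.3159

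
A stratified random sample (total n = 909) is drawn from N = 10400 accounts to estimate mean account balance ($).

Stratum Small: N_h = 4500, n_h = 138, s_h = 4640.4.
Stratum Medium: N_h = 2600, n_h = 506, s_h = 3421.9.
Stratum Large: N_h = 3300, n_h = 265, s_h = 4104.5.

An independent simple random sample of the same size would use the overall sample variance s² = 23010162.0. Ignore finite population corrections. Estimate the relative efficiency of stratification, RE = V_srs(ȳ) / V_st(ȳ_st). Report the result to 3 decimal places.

RE ≈ 0.683

V̂(ȳ_st) = Σ W_h² s_h²/n_h, with W_h = N_h/N and N = 10400:
  stratum Small: (4500/10400)²·4640.4²/138 = 29213.9
  stratum Medium: (2600/10400)²·3421.9²/506 = 1446.32
  stratum Large: (3300/10400)²·4104.5²/265 = 6400.82
V_st = 37061.1
V_srs = s²/n = 23010162.0/909 = 25313.7
Relative efficiency = V_srs / V_st = 25313.7/37061.1 = 0.6830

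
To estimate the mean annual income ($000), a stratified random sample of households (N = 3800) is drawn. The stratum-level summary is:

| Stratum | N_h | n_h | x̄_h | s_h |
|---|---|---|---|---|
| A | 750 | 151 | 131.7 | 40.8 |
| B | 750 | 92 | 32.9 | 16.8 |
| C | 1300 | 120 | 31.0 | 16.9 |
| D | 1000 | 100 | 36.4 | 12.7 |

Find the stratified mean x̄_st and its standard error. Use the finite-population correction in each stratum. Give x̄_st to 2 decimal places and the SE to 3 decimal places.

x̄_st = Σ W_h x̄_h = (750·131.7 + 750·32.9 + 1300·31.0 + 1000·36.4)/3800 = 52.67105
V̂(x̄_st) = Σ W_h² (1 − n_h/N_h) s_h²/n_h, with W_h = N_h/N and N = 3800:
  stratum A: (750/3800)²·(1 − 151/750)·40.8²/151 = 0.342976
  stratum B: (750/3800)²·(1 − 92/750)·16.8²/92 = 0.104846
  stratum C: (1300/3800)²·(1 − 120/1300)·16.9²/120 = 0.252843
  stratum D: (1000/3800)²·(1 − 100/1000)·12.7²/100 = 0.100527
V̂(x̄_st) = 0.801192
SE(x̄_st) = √0.801192 = 0.895093

x̄_st ≈ 52.67, SE ≈ 0.895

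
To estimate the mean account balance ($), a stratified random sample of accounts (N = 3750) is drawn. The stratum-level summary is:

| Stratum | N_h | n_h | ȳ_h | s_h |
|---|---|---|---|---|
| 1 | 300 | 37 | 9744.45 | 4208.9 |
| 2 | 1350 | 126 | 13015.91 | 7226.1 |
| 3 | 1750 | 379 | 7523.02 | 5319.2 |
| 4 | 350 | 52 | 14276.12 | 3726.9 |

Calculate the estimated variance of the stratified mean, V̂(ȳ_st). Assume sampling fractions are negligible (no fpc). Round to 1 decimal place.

V̂(ȳ_st) ≈ 75357.4

V̂(ȳ_st) = Σ W_h² s_h²/n_h, with W_h = N_h/N and N = 3750:
  stratum 1: (300/3750)²·4208.9²/37 = 3064.19
  stratum 2: (1350/3750)²·7226.1²/126 = 53708.4
  stratum 3: (1750/3750)²·5319.2²/379 = 16258
  stratum 4: (350/3750)²·3726.9²/52 = 2326.84
V̂(ȳ_st) = 75357.4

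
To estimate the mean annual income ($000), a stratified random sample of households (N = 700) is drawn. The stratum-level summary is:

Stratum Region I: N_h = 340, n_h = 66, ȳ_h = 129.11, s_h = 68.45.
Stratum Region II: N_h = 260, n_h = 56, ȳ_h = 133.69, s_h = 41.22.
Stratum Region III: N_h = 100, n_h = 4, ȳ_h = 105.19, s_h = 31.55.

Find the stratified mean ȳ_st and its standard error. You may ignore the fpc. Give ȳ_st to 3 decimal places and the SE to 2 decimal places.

ȳ_st ≈ 127.394, SE ≈ 5.10

ȳ_st = Σ W_h ȳ_h = (340·129.11 + 260·133.69 + 100·105.19)/700 = 127.39400
V̂(ȳ_st) = Σ W_h² s_h²/n_h, with W_h = N_h/N and N = 700:
  stratum Region I: (340/700)²·68.45²/66 = 16.7481
  stratum Region II: (260/700)²·41.22²/56 = 4.1858
  stratum Region III: (100/700)²·31.55²/4 = 5.07858
V̂(ȳ_st) = 26.0125
SE(ȳ_st) = √26.0125 = 5.10024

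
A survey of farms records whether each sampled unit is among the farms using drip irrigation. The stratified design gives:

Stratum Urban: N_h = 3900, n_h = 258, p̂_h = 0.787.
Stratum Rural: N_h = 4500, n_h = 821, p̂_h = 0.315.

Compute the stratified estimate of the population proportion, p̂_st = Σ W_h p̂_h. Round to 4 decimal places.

p̂_st ≈ 0.5341

N = 8400; stratum weights W_h = N_h/N.
p̂_st = Σ W_h p̂_h = (3900·0.787 + 4500·0.315)/8400 = 0.53414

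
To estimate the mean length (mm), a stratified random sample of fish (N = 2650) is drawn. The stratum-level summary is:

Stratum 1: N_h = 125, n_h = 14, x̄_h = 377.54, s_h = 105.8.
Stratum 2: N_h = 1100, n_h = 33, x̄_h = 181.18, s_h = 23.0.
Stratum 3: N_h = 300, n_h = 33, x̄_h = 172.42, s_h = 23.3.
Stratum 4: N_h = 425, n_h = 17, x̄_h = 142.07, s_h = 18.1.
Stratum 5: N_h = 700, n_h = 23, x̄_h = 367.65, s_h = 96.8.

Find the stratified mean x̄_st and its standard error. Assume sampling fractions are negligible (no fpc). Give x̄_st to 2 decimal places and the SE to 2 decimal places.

x̄_st ≈ 232.43, SE ≈ 5.80

x̄_st = Σ W_h x̄_h = (125·377.54 + 1100·181.18 + 300·172.42 + 425·142.07 + 700·367.65)/2650 = 232.43443
V̂(x̄_st) = Σ W_h² s_h²/n_h, with W_h = N_h/N and N = 2650:
  stratum 1: (125/2650)²·105.8²/14 = 1.77898
  stratum 2: (1100/2650)²·23.0²/33 = 2.76207
  stratum 3: (300/2650)²·23.3²/33 = 0.210838
  stratum 4: (425/2650)²·18.1²/17 = 0.495672
  stratum 5: (700/2650)²·96.8²/23 = 28.4268
V̂(x̄_st) = 33.6743
SE(x̄_st) = √33.6743 = 5.80296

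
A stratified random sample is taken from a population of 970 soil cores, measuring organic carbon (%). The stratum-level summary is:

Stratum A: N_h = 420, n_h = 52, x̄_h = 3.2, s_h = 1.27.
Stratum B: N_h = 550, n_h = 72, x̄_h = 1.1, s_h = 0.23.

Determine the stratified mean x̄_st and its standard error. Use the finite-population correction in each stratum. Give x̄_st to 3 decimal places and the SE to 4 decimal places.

x̄_st ≈ 2.009, SE ≈ 0.0728

x̄_st = Σ W_h x̄_h = (420·3.2 + 550·1.1)/970 = 2.00928
V̂(x̄_st) = Σ W_h² (1 − n_h/N_h) s_h²/n_h, with W_h = N_h/N and N = 970:
  stratum A: (420/970)²·(1 − 52/420)·1.27²/52 = 0.00509516
  stratum B: (550/970)²·(1 − 72/550)·0.23²/72 = 0.000205291
V̂(x̄_st) = 0.00530045
SE(x̄_st) = √0.00530045 = 0.0728042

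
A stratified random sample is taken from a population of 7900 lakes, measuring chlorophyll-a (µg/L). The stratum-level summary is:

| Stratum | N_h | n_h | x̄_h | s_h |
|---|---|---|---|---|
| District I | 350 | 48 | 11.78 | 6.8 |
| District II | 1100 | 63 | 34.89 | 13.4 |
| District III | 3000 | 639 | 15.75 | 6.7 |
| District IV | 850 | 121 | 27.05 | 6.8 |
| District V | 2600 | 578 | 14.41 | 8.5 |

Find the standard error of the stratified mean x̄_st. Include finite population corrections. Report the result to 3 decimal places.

SE(x̄_st) ≈ 0.276

V̂(x̄_st) = Σ W_h² (1 − n_h/N_h) s_h²/n_h, with W_h = N_h/N and N = 7900:
  stratum District I: (350/7900)²·(1 − 48/350)·6.8²/48 = 0.00163154
  stratum District II: (1100/7900)²·(1 − 63/1100)·13.4²/63 = 0.0520938
  stratum District III: (3000/7900)²·(1 − 639/3000)·6.7²/639 = 0.00797282
  stratum District IV: (850/7900)²·(1 − 121/850)·6.8²/121 = 0.00379424
  stratum District V: (2600/7900)²·(1 − 578/2600)·8.5²/578 = 0.0105296
V̂(x̄_st) = 0.076022
SE(x̄_st) = √0.076022 = 0.275721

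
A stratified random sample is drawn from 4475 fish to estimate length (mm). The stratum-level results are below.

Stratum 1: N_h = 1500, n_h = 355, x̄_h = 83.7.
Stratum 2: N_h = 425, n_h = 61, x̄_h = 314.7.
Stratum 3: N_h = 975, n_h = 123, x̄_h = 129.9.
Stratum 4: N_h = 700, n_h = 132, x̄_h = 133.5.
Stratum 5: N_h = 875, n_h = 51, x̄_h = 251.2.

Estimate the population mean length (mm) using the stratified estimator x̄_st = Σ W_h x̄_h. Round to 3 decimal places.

x̄_st ≈ 156.246

N = Σ N_h = 4475. Stratum weights W_h = N_h/N.
x̄_st = (1500·83.7 + 425·314.7 + 975·129.9 + 700·133.5 + 875·251.2) / 4475 = 156.24581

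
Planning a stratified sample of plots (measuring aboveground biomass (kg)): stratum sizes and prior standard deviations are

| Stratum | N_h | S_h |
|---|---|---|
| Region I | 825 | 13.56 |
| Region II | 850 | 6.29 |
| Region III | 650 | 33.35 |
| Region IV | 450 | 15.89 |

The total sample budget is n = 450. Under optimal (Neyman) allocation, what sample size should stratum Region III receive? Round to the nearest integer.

Neyman allocation: n_h = n · N_h S_h / Σ N_i S_i, with n = 450.
  stratum Region I: N_h·S_h = 825·13.56 = 11187.00
  stratum Region II: N_h·S_h = 850·6.29 = 5346.50
  stratum Region III: N_h·S_h = 650·33.35 = 21677.50
  stratum Region IV: N_h·S_h = 450·15.89 = 7150.50
Σ N_h S_h = 45361.50
n for stratum Region III = 450·21677.50/45361.50 = 215.047 → 215

215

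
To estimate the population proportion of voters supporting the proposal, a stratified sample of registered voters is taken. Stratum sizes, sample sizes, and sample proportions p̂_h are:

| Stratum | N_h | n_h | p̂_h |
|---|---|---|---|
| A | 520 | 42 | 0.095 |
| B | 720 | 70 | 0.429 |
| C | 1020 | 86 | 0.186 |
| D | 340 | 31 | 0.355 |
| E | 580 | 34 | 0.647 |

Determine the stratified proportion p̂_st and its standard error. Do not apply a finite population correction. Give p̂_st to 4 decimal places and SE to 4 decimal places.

p̂_st ≈ 0.3283, SE ≈ 0.0272

N = 3180; stratum weights W_h = N_h/N.
p̂_st = Σ W_h p̂_h = (520·0.095 + 720·0.429 + 1020·0.186 + 340·0.355 + 580·0.647)/3180 = 0.32829
V̂(p̂_st) = Σ W_h² p̂_h(1−p̂_h)/(n_h−1):
  stratum A: (520/3180)²·0.095·0.905/41 = 5.60713e-05
  stratum B: (720/3180)²·0.429·0.571/69 = 0.000181993
  stratum C: (1020/3180)²·0.186·0.814/85 = 0.000183259
  stratum D: (340/3180)²·0.355·0.645/30 = 8.7251e-05
  stratum E: (580/3180)²·0.647·0.353/33 = 0.000230233
V̂(p̂_st) = 0.000738807; SE = √V̂ = 0.027181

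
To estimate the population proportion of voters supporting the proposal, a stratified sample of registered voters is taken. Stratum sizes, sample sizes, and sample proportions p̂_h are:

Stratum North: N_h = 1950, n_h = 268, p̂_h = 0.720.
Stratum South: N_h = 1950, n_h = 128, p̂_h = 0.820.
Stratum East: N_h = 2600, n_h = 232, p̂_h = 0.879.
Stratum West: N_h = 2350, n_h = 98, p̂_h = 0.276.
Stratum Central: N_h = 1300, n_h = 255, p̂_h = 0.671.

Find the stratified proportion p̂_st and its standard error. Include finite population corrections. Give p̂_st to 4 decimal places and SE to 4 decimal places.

N = 10150; stratum weights W_h = N_h/N.
p̂_st = Σ W_h p̂_h = (1950·0.720 + 1950·0.820 + 2600·0.879 + 2350·0.276 + 1300·0.671)/10150 = 0.67087
V̂(p̂_st) = Σ W_h² (1 − n_h/N_h) p̂_h(1−p̂_h)/(n_h−1):
  stratum North: (1950/10150)²·(1 − 268/1950)·0.720·0.280/267 = 2.40385e-05
  stratum South: (1950/10150)²·(1 − 128/1950)·0.820·0.180/127 = 4.00805e-05
  stratum East: (2600/10150)²·(1 − 232/2600)·0.879·0.121/231 = 2.7516e-05
  stratum West: (2350/10150)²·(1 − 98/2350)·0.276·0.724/97 = 0.000105823
  stratum Central: (1300/10150)²·(1 − 255/1300)·0.671·0.329/254 = 1.14607e-05
V̂(p̂_st) = 0.000208919; SE = √V̂ = 0.014454

p̂_st ≈ 0.6709, SE ≈ 0.0145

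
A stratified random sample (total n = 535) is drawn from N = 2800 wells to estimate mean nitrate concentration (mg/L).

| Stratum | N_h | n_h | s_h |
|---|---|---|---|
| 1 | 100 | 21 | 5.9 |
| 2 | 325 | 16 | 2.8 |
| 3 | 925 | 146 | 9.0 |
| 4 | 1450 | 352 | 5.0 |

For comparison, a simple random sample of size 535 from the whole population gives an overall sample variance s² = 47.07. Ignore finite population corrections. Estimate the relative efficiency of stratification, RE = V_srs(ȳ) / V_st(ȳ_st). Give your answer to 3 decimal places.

RE ≈ 0.996

V̂(ȳ_st) = Σ W_h² s_h²/n_h, with W_h = N_h/N and N = 2800:
  stratum 1: (100/2800)²·5.9²/21 = 0.00211431
  stratum 2: (325/2800)²·2.8²/16 = 0.00660156
  stratum 3: (925/2800)²·9.0²/146 = 0.060548
  stratum 4: (1450/2800)²·5.0²/352 = 0.0190466
V_st = 0.0883104
V_srs = s²/n = 47.07/535 = 0.0879813
Relative efficiency = V_srs / V_st = 0.0879813/0.0883104 = 0.9963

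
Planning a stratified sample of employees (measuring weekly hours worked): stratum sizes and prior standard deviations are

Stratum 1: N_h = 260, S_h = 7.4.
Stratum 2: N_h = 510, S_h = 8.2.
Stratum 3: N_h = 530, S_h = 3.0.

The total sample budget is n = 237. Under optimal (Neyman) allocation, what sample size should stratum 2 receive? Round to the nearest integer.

129

Neyman allocation: n_h = n · N_h S_h / Σ N_i S_i, with n = 237.
  stratum 1: N_h·S_h = 260·7.4 = 1924.00
  stratum 2: N_h·S_h = 510·8.2 = 4182.00
  stratum 3: N_h·S_h = 530·3.0 = 1590.00
Σ N_h S_h = 7696.00
n for stratum 2 = 237·4182.00/7696.00 = 128.786 → 129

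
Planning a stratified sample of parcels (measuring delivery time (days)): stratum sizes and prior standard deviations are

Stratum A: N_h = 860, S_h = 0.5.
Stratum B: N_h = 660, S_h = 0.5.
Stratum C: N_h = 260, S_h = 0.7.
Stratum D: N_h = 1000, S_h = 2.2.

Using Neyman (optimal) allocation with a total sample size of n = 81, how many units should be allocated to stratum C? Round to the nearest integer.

5

Neyman allocation: n_h = n · N_h S_h / Σ N_i S_i, with n = 81.
  stratum A: N_h·S_h = 860·0.5 = 430.00
  stratum B: N_h·S_h = 660·0.5 = 330.00
  stratum C: N_h·S_h = 260·0.7 = 182.00
  stratum D: N_h·S_h = 1000·2.2 = 2200.00
Σ N_h S_h = 3142.00
n for stratum C = 81·182.00/3142.00 = 4.692 → 5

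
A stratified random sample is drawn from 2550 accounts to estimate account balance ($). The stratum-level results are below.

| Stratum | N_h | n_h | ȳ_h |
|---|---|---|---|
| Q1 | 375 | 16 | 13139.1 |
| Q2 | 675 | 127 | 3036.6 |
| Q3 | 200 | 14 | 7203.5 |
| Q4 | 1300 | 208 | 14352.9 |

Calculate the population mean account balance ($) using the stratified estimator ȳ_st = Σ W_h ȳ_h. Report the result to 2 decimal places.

ȳ_st ≈ 10618.17

N = Σ N_h = 2550. Stratum weights W_h = N_h/N.
ȳ_st = (375·13139.1 + 675·3036.6 + 200·7203.5 + 1300·14352.9) / 2550 = 10618.1716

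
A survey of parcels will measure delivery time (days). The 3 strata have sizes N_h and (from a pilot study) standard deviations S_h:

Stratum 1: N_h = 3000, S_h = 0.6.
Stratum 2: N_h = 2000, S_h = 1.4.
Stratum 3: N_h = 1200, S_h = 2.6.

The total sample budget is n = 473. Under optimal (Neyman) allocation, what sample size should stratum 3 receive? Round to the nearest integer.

191

Neyman allocation: n_h = n · N_h S_h / Σ N_i S_i, with n = 473.
  stratum 1: N_h·S_h = 3000·0.6 = 1800.00
  stratum 2: N_h·S_h = 2000·1.4 = 2800.00
  stratum 3: N_h·S_h = 1200·2.6 = 3120.00
Σ N_h S_h = 7720.00
n for stratum 3 = 473·3120.00/7720.00 = 191.161 → 191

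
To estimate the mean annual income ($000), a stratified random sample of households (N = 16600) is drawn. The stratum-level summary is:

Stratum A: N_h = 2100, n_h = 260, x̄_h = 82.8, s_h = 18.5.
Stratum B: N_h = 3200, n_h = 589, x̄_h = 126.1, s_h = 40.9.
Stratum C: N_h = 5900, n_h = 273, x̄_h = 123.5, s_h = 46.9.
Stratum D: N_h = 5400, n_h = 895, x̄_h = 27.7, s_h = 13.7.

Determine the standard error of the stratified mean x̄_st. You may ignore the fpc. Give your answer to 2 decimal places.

V̂(x̄_st) = Σ W_h² s_h²/n_h, with W_h = N_h/N and N = 16600:
  stratum A: (2100/16600)²·18.5²/260 = 0.0210665
  stratum B: (3200/16600)²·40.9²/589 = 0.10554
  stratum C: (5900/16600)²·46.9²/273 = 1.01782
  stratum D: (5400/16600)²·13.7²/895 = 0.0221916
V̂(x̄_st) = 1.16662
SE(x̄_st) = √1.16662 = 1.0801

SE(x̄_st) ≈ 1.08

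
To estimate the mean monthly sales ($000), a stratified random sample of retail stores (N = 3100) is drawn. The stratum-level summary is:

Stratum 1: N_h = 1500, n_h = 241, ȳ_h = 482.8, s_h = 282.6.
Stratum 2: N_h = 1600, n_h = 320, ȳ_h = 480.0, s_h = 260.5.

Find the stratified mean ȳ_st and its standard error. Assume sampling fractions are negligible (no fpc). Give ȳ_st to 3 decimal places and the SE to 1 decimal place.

ȳ_st ≈ 481.355, SE ≈ 11.6

ȳ_st = Σ W_h ȳ_h = (1500·482.8 + 1600·480.0)/3100 = 481.35484
V̂(ȳ_st) = Σ W_h² s_h²/n_h, with W_h = N_h/N and N = 3100:
  stratum 1: (1500/3100)²·282.6²/241 = 77.5865
  stratum 2: (1600/3100)²·260.5²/320 = 56.4914
V̂(ȳ_st) = 134.078
SE(ȳ_st) = √134.078 = 11.5792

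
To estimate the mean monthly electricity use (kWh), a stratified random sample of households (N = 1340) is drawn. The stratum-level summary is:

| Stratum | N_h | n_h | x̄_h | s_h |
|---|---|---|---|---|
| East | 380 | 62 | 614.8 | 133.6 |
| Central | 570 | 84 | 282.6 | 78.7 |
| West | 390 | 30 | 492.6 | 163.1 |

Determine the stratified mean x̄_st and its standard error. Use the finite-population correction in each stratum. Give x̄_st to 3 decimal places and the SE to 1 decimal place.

x̄_st = Σ W_h x̄_h = (380·614.8 + 570·282.6 + 390·492.6)/1340 = 437.92537
V̂(x̄_st) = Σ W_h² (1 − n_h/N_h) s_h²/n_h, with W_h = N_h/N and N = 1340:
  stratum East: (380/1340)²·(1 − 62/380)·133.6²/62 = 19.3741
  stratum Central: (570/1340)²·(1 − 84/570)·78.7²/84 = 11.3755
  stratum West: (390/1340)²·(1 − 30/390)·163.1²/30 = 69.3337
V̂(x̄_st) = 100.083
SE(x̄_st) = √100.083 = 10.0042

x̄_st ≈ 437.925, SE ≈ 10.0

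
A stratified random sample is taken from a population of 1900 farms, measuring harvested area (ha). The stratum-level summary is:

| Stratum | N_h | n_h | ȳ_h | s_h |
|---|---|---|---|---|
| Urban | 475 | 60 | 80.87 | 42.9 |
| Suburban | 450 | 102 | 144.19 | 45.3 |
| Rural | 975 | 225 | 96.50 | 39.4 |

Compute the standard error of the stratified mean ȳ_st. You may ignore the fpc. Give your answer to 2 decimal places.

SE(ȳ_st) ≈ 2.21

V̂(ȳ_st) = Σ W_h² s_h²/n_h, with W_h = N_h/N and N = 1900:
  stratum Urban: (475/1900)²·42.9²/60 = 1.91709
  stratum Suburban: (450/1900)²·45.3²/102 = 1.12853
  stratum Rural: (975/1900)²·39.4²/225 = 1.81682
V̂(ȳ_st) = 4.86245
SE(ȳ_st) = √4.86245 = 2.2051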